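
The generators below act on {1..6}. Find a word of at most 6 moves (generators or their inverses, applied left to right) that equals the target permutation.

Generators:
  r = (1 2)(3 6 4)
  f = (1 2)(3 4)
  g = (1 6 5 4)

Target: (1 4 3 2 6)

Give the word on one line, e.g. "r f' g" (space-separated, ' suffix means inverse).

  after g': (1 4 5 6)
  after f': (1 3 4 5 6 2)
  after g: (1 3)(2 6)
  after f': (1 4 3 2 6)

g' f' g f'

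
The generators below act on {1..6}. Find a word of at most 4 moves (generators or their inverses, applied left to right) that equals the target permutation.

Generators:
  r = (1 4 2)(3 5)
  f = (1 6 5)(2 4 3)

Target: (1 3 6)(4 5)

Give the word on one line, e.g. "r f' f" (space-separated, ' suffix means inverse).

  after r': (1 2 4)(3 5)
  after f': (1 3 6)(4 5)

r' f'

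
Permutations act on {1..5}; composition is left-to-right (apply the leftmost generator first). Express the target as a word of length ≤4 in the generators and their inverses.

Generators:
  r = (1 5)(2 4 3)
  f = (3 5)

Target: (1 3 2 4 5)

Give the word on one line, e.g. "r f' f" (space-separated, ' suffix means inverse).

r f'

  after r: (1 5)(2 4 3)
  after f': (1 3 2 4 5)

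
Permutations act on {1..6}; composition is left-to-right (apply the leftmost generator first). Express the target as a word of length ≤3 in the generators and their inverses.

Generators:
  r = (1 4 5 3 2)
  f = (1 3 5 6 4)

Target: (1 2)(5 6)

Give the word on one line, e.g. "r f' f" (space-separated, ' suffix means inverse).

  after r': (1 2 3 5 4)
  after f': (1 2)(5 6)

r' f'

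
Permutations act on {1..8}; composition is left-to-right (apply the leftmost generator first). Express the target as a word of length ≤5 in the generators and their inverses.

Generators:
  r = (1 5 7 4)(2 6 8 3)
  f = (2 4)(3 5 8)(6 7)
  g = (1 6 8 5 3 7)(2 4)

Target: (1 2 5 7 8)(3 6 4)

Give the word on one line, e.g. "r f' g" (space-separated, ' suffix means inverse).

r' f g f

  after r': (1 4 7 5)(2 3 8 6)
  after f: (1 2 5)(4 6)(7 8)
  after g: (1 4 8)(2 3 7 5 6)
  after f: (1 2 5 7 8)(3 6 4)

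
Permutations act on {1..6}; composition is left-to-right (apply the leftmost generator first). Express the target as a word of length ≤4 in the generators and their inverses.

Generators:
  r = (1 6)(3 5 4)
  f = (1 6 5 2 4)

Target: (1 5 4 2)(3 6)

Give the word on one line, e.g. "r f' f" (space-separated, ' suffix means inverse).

  after r: (1 6)(3 5 4)
  after f': (2 5)(3 6 4)
  after r: (1 6 3)(2 4 5)
  after f: (1 5 4 2)(3 6)

r f' r f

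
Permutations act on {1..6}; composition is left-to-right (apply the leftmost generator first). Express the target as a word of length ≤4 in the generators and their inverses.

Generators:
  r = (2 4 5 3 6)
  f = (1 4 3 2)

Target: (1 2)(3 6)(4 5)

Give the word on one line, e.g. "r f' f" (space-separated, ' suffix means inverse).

r f f f

  after r: (2 4 5 3 6)
  after f: (1 4 5 2 3 6)
  after f: (1 3 6 4 5)
  after f: (1 2)(3 6)(4 5)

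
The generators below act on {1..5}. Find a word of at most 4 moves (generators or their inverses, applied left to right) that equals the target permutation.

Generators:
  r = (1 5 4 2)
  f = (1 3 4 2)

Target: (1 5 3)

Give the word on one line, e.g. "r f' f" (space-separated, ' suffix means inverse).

r f'

  after r: (1 5 4 2)
  after f': (1 5 3)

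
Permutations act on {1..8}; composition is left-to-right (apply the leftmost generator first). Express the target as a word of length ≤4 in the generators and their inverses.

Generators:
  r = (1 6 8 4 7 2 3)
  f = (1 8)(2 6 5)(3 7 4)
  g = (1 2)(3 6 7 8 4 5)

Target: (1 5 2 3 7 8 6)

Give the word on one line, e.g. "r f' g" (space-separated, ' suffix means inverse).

g r g'

  after g: (1 2)(3 6 7 8 4 5)
  after r: (1 3 8 7 4 5)(2 6)
  after g': (1 5 2 3 7 8 6)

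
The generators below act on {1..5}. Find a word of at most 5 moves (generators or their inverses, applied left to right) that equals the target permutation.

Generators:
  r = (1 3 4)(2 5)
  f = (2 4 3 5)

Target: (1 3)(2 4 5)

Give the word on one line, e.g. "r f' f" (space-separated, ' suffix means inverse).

  after r: (1 3 4)(2 5)
  after r: (1 4 3)
  after f': (1 2 5 3)
  after f': (1 5 4 2 3)
  after f': (1 3)(2 4 5)

r r f' f' f'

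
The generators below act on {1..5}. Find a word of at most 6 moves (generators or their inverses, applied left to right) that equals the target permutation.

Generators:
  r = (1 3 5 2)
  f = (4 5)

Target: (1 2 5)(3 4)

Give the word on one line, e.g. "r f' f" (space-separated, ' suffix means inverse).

f' r f r r

  after f': (4 5)
  after r: (1 3 5 4 2)
  after f: (1 3 4 2)
  after r: (1 5 2 3 4)
  after r: (1 2 5)(3 4)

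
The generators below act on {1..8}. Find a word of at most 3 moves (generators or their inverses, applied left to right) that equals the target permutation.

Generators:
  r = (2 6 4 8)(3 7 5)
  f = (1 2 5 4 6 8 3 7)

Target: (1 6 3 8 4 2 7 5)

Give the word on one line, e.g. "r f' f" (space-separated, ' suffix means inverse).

r' f r

  after r': (2 8 4 6)(3 5 7)
  after f: (1 2 3 4 8 6 5)
  after r: (1 6 3 8 4 2 7 5)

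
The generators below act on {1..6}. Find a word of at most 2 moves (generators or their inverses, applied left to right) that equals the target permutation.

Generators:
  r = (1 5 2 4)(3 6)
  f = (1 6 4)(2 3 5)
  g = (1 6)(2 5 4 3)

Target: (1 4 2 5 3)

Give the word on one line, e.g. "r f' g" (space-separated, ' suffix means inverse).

  after g': (1 6)(2 3 4 5)
  after f: (1 4 2 5 3)

g' f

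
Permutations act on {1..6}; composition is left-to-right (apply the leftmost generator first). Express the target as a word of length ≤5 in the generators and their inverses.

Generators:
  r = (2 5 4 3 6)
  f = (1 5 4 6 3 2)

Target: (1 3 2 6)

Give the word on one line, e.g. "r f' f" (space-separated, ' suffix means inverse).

  after r: (2 5 4 3 6)
  after f: (1 5 6)(2 4)
  after r: (1 4 5 2 3 6)
  after r: (1 3 2 6)

r f r r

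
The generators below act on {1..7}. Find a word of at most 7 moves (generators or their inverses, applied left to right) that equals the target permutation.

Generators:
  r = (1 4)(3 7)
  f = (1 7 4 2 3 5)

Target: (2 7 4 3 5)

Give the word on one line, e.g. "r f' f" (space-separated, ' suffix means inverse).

r' f f f f

  after r': (1 4)(3 7)
  after f: (1 2 3 4 7 5)
  after f: (1 3 2 5 7)
  after f: (1 5 4 2)
  after f: (2 7 4 3 5)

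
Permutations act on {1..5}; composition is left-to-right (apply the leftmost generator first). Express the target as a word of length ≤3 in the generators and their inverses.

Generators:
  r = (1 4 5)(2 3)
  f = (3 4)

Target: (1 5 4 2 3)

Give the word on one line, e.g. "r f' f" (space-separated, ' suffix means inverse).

f r'

  after f: (3 4)
  after r': (1 5 4 2 3)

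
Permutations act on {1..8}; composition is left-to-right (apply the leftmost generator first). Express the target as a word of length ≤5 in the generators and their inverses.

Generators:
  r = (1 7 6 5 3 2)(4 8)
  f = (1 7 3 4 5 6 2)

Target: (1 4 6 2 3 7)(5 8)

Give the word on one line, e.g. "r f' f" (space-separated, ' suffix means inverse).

  after f': (1 2 6 5 4 3 7)
  after r': (1 3)(2 7)(4 5 8)
  after f: (1 4 6 2 3 7)(5 8)

f' r' f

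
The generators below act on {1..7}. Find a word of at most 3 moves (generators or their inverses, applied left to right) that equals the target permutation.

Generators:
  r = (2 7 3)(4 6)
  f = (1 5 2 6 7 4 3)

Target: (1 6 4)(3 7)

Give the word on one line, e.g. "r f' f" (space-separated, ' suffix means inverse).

f' r f

  after f': (1 3 4 7 6 2 5)
  after r: (1 2 5)(3 6 7 4)
  after f: (1 6 4)(3 7)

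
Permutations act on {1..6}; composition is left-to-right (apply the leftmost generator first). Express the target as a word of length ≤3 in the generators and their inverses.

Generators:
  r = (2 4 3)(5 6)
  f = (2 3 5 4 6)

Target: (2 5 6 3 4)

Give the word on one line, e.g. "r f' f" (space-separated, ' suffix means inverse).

  after f': (2 6 4 5 3)
  after f': (2 4 3 6 5)
  after f': (2 5 6 3 4)

f' f' f'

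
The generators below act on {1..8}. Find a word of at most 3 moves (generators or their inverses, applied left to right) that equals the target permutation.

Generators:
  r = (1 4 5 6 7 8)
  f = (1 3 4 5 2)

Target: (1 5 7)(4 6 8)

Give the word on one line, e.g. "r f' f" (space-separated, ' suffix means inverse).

  after r: (1 4 5 6 7 8)
  after r: (1 5 7)(4 6 8)

r r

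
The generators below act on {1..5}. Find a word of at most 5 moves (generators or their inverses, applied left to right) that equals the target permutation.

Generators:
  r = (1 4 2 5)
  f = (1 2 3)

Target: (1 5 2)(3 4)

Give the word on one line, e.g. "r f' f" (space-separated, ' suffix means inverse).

f' f' r f' f'

  after f': (1 3 2)
  after f': (1 2 3)
  after r: (1 5)(2 3 4)
  after f': (1 5 3 4)
  after f': (1 5 2)(3 4)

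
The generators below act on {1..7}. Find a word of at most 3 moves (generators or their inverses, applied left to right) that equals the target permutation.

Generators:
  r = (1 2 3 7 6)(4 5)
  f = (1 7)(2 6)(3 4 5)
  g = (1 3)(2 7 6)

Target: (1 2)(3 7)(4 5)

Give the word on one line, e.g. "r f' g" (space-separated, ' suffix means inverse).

r' g' g'

  after r': (1 6 7 3 2)(4 5)
  after g': (1 7)(2 3 6)(4 5)
  after g': (1 2)(3 7)(4 5)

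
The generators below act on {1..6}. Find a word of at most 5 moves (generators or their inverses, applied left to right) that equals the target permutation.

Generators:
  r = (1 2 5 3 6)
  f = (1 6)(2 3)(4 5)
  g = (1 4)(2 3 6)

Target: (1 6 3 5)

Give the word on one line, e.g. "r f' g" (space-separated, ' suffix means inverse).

  after f: (1 6)(2 3)(4 5)
  after g: (1 2 6 4 5)
  after f: (1 3 2)(5 6)
  after r: (1 6 3 5)

f g f r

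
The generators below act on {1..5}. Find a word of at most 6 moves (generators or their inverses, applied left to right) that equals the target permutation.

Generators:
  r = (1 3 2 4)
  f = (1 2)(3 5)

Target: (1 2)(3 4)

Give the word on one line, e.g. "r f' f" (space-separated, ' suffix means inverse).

r' r' f' f'

  after r': (1 4 2 3)
  after r': (1 2)(3 4)
  after f': (3 4 5)
  after f': (1 2)(3 4)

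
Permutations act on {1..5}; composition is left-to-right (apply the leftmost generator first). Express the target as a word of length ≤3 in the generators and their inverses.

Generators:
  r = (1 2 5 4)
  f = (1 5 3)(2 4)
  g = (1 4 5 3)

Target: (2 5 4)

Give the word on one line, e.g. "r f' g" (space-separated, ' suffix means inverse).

f' g

  after f': (1 3 5)(2 4)
  after g: (2 5 4)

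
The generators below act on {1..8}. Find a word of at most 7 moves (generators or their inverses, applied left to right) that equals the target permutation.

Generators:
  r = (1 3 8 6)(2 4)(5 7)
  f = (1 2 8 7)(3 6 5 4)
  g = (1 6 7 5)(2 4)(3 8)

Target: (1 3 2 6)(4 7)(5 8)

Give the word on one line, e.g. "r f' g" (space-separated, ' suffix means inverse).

g' r g f f

  after g': (1 5 7 6)(2 4)(3 8)
  after r: (1 7)(3 6)
  after g: (1 5)(2 4)(3 7 6 8)
  after f: (1 4 8 6 7 5 2 3)
  after f: (1 3 2 6)(4 7)(5 8)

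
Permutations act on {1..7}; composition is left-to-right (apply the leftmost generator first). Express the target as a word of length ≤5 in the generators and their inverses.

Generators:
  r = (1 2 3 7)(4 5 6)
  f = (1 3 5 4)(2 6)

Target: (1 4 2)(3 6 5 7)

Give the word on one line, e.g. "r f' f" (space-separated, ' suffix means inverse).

  after f: (1 3 5 4)(2 6)
  after f: (1 5)(3 4)
  after r': (1 4 2)(3 6 5 7)

f f r'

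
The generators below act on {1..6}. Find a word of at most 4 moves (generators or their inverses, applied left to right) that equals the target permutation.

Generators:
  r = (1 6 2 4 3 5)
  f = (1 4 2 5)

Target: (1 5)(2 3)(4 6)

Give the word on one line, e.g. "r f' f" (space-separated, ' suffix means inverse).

f' r f'

  after f': (1 5 2 4)
  after r: (2 3 5 4 6)
  after f': (1 5)(2 3)(4 6)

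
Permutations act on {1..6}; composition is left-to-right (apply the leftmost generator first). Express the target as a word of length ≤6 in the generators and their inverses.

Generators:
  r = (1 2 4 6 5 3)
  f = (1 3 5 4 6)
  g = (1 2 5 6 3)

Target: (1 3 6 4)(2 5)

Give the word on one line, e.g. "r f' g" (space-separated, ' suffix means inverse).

g f g f'

  after g: (1 2 5 6 3)
  after f: (1 2 4 6 5)
  after g: (1 5 2 4 3)
  after f': (1 3 6 4)(2 5)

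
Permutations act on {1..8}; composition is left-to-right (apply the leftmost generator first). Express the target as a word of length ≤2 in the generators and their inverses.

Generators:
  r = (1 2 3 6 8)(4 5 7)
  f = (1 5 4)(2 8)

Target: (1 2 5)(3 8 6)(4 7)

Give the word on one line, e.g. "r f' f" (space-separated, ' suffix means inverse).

r' f

  after r': (1 8 6 3 2)(4 7 5)
  after f: (1 2 5)(3 8 6)(4 7)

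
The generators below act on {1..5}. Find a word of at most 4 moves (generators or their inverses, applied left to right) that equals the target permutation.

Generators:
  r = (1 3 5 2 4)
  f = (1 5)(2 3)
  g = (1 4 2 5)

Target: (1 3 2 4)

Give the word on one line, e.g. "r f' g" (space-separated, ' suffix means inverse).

  after g: (1 4 2 5)
  after r': (1 2 3)(4 5)
  after r': (1 5 2)(3 4)
  after r': (1 3 2 4)

g r' r' r'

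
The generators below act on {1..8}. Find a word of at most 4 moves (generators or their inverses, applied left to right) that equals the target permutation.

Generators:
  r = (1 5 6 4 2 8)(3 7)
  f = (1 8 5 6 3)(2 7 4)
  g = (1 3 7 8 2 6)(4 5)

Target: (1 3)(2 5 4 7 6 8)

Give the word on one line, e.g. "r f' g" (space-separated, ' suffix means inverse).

f' r' r'

  after f': (1 3 6 5 8)(2 4 7)
  after r': (1 7 4 3 5 2 6)
  after r': (1 3)(2 5 4 7 6 8)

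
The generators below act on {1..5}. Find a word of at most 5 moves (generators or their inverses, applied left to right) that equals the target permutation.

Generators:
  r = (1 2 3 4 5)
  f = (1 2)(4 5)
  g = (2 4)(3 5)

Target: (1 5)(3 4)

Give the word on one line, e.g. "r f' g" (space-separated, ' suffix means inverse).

r f r'

  after r: (1 2 3 4 5)
  after f: (2 3 5)
  after r': (1 5)(3 4)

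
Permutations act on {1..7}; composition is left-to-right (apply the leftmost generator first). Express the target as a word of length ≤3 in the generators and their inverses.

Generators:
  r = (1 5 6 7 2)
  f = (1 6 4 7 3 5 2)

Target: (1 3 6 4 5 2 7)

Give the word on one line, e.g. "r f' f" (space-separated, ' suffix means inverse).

r f' r'

  after r: (1 5 6 7 2)
  after f': (1 3 7 5)(4 6)
  after r': (1 3 6 4 5 2 7)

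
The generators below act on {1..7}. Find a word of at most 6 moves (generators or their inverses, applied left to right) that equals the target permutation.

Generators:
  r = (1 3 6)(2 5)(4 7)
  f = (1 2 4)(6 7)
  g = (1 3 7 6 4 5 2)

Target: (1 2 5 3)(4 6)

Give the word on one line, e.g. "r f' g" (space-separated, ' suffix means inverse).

g' f r' r' f'

  after g': (1 2 5 4 6 7 3)
  after f: (1 4 7 3 2 5)
  after r': (1 7)(3 5 6)
  after r': (1 4 7 6)(2 5 3)
  after f': (1 2 5 3)(4 6)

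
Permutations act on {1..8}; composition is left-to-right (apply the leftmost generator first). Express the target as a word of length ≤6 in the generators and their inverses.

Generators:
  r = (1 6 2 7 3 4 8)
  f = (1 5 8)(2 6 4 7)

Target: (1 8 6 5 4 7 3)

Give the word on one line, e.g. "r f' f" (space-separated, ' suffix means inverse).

  after f: (1 5 8)(2 6 4 7)
  after r: (1 5)(3 4)(6 8)
  after f': (2 7 4 3 6 5 8)
  after r': (1 8 6 5 4 7 3)

f r f' r'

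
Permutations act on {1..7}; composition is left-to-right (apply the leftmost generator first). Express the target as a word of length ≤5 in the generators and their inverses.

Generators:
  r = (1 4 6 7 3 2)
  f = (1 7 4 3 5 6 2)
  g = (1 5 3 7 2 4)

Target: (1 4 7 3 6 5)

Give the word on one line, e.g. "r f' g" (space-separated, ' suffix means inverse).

  after r': (1 2 3 7 6 4)
  after f': (1 6 7 5 3)(2 4)
  after g: (1 6 2)(3 5 7)
  after f: (1 2 7 5 4 3 6)
  after g: (1 4 7 3 6 5)

r' f' g f g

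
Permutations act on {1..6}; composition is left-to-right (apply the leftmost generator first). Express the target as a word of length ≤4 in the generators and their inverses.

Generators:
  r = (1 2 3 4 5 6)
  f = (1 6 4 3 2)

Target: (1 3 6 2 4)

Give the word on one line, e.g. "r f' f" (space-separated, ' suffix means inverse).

  after r: (1 2 3 4 5 6)
  after f: (4 5)
  after r: (1 2 3 4 6)
  after f': (1 3 6 2 4)

r f r f'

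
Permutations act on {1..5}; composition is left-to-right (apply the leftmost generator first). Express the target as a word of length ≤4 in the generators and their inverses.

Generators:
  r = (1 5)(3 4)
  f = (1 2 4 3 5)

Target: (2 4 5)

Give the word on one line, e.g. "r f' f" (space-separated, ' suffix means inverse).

  after r': (1 5)(3 4)
  after f: (2 4 5)

r' f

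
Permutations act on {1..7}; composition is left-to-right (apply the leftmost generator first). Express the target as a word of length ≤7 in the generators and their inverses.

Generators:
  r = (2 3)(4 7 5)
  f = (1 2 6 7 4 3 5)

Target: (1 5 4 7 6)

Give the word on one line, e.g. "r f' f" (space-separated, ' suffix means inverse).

f f r' f r

  after f: (1 2 6 7 4 3 5)
  after f: (1 6 4 5 2 7 3)
  after r': (1 6 5 3)(2 4 7)
  after f: (1 7 6)(2 3)
  after r: (1 5 4 7 6)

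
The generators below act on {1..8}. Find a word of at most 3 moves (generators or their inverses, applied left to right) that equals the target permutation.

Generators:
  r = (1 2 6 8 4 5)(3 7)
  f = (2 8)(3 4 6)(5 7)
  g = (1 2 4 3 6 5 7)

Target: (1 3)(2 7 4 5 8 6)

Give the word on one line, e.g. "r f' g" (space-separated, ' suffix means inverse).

  after r: (1 2 6 8 4 5)(3 7)
  after g: (1 4 7 6 8 3)(2 5)
  after f': (1 3)(2 7 4 5 8 6)

r g f'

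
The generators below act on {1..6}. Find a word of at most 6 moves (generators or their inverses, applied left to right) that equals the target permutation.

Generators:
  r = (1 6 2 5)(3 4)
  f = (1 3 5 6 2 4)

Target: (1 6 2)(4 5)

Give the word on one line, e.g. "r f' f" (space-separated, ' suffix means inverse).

  after r': (1 5 2 6)(3 4)
  after f': (1 3 2 5 6 4)
  after f': (2 3 6)
  after r': (1 5 2 4 3)
  after f: (1 6 2)(4 5)

r' f' f' r' f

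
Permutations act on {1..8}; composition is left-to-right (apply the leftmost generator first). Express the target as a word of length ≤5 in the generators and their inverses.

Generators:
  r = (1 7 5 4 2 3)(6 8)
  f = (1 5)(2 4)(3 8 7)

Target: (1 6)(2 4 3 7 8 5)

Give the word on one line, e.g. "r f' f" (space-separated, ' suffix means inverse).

f f r' f r'

  after f: (1 5)(2 4)(3 8 7)
  after f: (3 7 8)
  after r': (1 3)(2 4 5 7 6 8)
  after f: (1 8 4)(3 5)(6 7)
  after r': (1 6)(2 4 3 7 8 5)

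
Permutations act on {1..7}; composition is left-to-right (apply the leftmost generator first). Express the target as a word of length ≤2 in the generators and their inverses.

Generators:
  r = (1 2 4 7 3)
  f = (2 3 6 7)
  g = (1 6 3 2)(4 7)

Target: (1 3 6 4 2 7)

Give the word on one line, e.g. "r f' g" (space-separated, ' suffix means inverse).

  after f: (2 3 6 7)
  after r': (1 3 6 4 2 7)

f r'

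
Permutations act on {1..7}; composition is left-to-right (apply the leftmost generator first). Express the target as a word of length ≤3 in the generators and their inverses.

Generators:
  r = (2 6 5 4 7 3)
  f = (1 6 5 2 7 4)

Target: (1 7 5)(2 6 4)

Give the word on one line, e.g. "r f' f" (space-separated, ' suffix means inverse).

f' f'

  after f': (1 4 7 2 5 6)
  after f': (1 7 5)(2 6 4)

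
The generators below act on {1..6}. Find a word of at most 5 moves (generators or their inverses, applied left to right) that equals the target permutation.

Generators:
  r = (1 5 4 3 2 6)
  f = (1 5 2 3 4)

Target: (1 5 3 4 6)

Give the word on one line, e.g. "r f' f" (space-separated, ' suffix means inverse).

f' r r f'

  after f': (1 4 3 2 5)
  after r: (1 3 6)(2 4)
  after r: (1 2 3)(4 6 5)
  after f': (1 5 3 4 6)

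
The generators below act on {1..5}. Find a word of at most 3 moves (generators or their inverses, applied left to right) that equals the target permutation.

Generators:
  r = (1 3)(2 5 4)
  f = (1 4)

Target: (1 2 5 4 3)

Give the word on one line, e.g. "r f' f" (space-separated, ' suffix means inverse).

  after f: (1 4)
  after r: (1 2 5 4 3)

f r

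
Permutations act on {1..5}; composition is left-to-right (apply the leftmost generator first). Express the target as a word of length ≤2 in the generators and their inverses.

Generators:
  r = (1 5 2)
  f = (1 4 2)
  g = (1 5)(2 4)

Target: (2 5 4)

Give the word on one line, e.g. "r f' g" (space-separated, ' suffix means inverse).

  after r: (1 5 2)
  after g: (2 5 4)

r g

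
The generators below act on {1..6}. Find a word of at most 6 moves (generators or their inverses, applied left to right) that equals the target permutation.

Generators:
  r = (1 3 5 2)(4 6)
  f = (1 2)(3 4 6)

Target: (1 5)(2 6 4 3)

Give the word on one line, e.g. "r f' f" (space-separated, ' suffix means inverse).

  after r: (1 3 5 2)(4 6)
  after r: (1 5)(2 3)
  after f: (1 5 2 4 6 3)
  after f: (1 5)(2 6 4 3)

r r f f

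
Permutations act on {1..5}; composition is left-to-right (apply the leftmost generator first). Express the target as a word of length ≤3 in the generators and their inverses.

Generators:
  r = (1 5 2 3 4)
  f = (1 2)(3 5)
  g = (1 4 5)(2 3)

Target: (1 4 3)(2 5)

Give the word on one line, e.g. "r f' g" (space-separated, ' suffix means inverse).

g f

  after g: (1 4 5)(2 3)
  after f: (1 4 3)(2 5)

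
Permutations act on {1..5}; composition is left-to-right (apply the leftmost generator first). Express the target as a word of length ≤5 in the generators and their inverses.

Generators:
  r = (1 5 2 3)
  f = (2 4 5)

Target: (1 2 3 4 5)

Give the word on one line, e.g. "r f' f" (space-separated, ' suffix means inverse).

  after f': (2 5 4)
  after r': (1 3 2)(4 5)
  after f: (1 3 4 2)
  after r': (1 2 3 4 5)

f' r' f r'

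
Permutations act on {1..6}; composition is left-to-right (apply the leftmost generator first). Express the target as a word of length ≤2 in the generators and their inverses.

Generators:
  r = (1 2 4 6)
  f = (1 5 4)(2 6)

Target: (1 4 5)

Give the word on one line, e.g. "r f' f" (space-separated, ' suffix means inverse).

f f

  after f: (1 5 4)(2 6)
  after f: (1 4 5)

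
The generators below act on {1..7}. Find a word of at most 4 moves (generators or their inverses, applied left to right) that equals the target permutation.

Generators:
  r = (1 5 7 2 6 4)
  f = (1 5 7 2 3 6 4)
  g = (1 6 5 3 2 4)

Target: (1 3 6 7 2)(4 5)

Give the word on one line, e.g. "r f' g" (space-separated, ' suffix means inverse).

g r' f r

  after g: (1 6 5 3 2 4)
  after r': (1 2 6)(3 7 5)
  after f: (1 3 2 4)(5 6)
  after r: (1 3 6 7 2)(4 5)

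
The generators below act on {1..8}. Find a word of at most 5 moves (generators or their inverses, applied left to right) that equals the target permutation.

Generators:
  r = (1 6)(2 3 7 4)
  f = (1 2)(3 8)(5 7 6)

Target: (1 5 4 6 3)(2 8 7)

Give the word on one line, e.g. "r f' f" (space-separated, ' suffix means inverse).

r f r

  after r: (1 6)(2 3 7 4)
  after f: (1 5 7 4)(2 8 3 6)
  after r: (1 5 4 6 3)(2 8 7)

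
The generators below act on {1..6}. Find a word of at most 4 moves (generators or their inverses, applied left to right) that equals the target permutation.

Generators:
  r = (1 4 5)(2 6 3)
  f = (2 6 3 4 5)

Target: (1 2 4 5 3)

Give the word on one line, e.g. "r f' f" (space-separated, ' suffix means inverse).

  after r': (1 5 4)(2 3 6)
  after f: (1 2 4)
  after f: (1 6 3 4)(2 5)
  after r': (1 2 4 5 3)

r' f f r'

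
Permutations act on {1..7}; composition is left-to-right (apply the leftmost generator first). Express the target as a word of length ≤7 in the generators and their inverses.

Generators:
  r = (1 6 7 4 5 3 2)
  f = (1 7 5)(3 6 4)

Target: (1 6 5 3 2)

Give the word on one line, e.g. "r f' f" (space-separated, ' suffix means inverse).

r' r' f' r' r'

  after r': (1 2 3 5 4 7 6)
  after r': (1 3 4 6 2 5 7)
  after f': (1 4 3 6 2 7 5)
  after r': (1 7 4 5 2 6 3)
  after r': (1 6 5 3 2)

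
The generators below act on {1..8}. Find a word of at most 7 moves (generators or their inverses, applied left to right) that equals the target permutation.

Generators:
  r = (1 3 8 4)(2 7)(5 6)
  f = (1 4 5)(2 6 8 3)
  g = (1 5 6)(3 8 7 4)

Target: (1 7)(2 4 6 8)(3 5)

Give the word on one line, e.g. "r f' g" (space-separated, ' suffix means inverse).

r' g' r' g r

  after r': (1 4 8 3)(2 7)(5 6)
  after g': (1 7 2 8 4 3 6)
  after r': (1 2 3 5 6 4)
  after g: (1 2 8 7 4 5)(3 6)
  after r: (1 7)(2 4 6 8)(3 5)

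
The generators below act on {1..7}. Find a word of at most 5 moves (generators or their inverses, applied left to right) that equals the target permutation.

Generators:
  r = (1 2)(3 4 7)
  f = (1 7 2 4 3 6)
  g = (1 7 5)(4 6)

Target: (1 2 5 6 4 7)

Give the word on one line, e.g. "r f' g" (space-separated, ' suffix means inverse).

f' g f'

  after f': (1 6 3 4 2 7)
  after g: (1 4 2 5)(3 6)
  after f': (1 2 5 6 4 7)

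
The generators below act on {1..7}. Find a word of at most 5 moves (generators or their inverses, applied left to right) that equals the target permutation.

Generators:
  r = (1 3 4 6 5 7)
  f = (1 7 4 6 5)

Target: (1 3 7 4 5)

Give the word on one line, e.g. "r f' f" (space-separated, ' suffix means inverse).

f' f' r' r'

  after f': (1 5 6 4 7)
  after f': (1 6 7 5 4)
  after r': (1 4 7 6 5 3)
  after r': (1 3 7 4 5)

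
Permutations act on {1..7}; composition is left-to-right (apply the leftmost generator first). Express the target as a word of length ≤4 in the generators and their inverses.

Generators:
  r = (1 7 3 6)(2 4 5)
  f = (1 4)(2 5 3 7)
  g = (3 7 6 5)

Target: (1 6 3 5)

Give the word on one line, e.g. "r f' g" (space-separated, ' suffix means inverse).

  after r: (1 7 3 6)(2 4 5)
  after g': (1 3 7 5 2 4 6)
  after r: (1 6 7 2 5 4)
  after f': (1 6 3 5)

r g' r f'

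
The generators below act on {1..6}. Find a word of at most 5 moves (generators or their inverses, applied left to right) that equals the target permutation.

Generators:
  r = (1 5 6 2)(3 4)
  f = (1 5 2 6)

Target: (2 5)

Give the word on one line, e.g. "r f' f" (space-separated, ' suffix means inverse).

f' r' f r' f

  after f': (1 6 2 5)
  after r': (1 5 2)(3 4)
  after f: (1 2 5 6)(3 4)
  after r': (1 6 2)
  after f: (2 5)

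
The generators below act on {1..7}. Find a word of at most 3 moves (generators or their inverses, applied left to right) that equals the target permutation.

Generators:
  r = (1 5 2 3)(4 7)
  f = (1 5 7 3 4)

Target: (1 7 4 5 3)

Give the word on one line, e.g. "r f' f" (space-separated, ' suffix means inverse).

  after f: (1 5 7 3 4)
  after f: (1 7 4 5 3)

f f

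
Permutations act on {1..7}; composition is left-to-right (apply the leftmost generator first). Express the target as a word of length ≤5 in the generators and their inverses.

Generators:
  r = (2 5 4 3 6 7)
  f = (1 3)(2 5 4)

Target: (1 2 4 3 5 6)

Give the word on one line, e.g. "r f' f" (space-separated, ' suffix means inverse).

  after r: (2 5 4 3 6 7)
  after f: (1 3 6 7 5 2 4)
  after r': (1 4)(2 5 7)
  after r': (1 5 6 3 4)
  after f': (1 2 4 3 5 6)

r f r' r' f'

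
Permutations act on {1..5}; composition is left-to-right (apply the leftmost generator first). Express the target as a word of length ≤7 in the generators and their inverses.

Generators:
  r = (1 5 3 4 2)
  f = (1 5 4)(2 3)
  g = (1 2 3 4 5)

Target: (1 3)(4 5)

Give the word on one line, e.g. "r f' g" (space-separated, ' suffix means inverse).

  after r': (1 2 4 3 5)
  after f: (1 3 4 2)
  after r': (1 5)
  after f: (1 4)(2 3)
  after g': (1 3)(4 5)

r' f r' f g'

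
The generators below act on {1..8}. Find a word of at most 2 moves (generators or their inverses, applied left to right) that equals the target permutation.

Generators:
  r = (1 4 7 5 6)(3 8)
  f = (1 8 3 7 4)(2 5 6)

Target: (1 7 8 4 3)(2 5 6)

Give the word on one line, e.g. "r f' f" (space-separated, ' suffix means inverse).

  after f': (1 4 7 3 8)(2 6 5)
  after f': (1 7 8 4 3)(2 5 6)

f' f'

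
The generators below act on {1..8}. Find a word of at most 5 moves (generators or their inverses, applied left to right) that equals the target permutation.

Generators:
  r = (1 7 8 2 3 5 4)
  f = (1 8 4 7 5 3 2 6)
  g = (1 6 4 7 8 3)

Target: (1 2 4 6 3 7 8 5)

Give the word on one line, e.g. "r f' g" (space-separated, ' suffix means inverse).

  after g': (1 3 8 7 4 6)
  after f: (1 2 6 8 5 3 4)
  after g: (1 2 4 6 3 7 8 5)

g' f g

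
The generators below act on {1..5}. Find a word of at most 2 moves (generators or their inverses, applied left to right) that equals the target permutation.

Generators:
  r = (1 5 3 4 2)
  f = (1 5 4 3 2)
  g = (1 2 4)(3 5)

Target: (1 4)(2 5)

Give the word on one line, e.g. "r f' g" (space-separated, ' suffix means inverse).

f' r'

  after f': (1 2 3 4 5)
  after r': (1 4)(2 5)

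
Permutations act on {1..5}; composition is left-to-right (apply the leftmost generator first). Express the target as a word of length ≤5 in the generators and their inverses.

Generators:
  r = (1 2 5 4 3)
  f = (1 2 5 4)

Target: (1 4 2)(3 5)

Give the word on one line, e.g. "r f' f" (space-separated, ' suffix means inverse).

  after r: (1 2 5 4 3)
  after r: (1 5 3 2 4)
  after f: (1 4 2)(3 5)

r r f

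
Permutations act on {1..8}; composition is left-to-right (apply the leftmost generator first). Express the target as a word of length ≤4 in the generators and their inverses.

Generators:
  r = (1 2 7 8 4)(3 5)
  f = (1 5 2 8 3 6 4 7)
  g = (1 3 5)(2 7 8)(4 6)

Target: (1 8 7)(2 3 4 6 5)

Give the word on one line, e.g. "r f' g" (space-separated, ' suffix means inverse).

f' r

  after f': (1 7 4 6 3 8 2 5)
  after r: (1 8 7)(2 3 4 6 5)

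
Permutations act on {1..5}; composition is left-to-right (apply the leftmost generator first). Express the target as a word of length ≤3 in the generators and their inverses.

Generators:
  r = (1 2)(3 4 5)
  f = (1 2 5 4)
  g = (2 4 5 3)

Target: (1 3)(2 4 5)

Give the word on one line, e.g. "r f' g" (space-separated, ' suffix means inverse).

  after r: (1 2)(3 4 5)
  after f: (1 5 3)
  after g: (1 3)(2 4 5)

r f g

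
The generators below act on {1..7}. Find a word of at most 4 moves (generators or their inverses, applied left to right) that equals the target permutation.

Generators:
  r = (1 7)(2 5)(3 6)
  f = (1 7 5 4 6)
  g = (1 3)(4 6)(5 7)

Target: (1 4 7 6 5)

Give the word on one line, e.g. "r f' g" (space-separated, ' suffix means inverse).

f' f' r' r'

  after f': (1 6 4 5 7)
  after f': (1 4 7 6 5)
  after r': (1 4)(2 5 7 3 6)
  after r': (1 4 7 6 5)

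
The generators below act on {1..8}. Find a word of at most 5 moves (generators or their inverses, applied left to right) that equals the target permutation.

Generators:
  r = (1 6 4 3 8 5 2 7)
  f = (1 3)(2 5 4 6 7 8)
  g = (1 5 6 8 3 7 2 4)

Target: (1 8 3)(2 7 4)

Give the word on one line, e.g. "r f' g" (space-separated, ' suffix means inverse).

f' r' f' r'

  after f': (1 3)(2 8 7 6 4 5)
  after r': (1 4 8 2 3 7)
  after f': (1 5 2)(3 6 4 7)
  after r': (1 8 3)(2 7 4)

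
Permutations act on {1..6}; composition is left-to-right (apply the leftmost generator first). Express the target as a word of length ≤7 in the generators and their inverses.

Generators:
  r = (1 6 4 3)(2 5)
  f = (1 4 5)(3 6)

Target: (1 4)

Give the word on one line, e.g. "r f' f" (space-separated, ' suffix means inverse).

  after r: (1 6 4 3)(2 5)
  after r: (1 4)(3 6)
  after f': (4 5)
  after f': (1 5)(3 6)
  after f': (1 4)

r r f' f' f'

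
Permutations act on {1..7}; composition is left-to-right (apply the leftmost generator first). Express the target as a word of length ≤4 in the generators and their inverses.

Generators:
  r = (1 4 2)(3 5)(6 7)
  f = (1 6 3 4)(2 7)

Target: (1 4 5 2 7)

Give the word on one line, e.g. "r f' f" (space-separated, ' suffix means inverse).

  after r': (1 2 4)(3 5)(6 7)
  after f: (1 7 3 5 4 6 2)
  after f: (1 2 6 7 4 3 5)
  after r': (1 4 5 2 7)

r' f f r'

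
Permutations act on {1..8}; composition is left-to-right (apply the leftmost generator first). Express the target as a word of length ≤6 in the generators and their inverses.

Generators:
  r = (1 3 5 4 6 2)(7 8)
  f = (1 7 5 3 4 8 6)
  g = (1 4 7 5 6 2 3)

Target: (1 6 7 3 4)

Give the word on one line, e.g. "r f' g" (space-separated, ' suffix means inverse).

g' r f' f' f'

  after g': (1 3 2 6 5 7 4)
  after r: (1 5 8 7 6 4 3)
  after f': (1 7 8)(3 6)(4 5)
  after f': (3 8 6 5)(4 7)
  after f': (1 6 7 3 4)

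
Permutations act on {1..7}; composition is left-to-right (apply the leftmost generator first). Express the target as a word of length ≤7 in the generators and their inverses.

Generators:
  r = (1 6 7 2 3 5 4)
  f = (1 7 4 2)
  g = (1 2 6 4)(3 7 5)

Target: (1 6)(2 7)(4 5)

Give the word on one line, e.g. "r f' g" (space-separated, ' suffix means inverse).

  after g': (1 4 6 2)(3 5 7)
  after r': (1 5 6 7 2 4)
  after g': (1 7)(2 6 3 5)
  after r': (1 6 2)(4 5 7)
  after f: (1 6)(2 7)(4 5)

g' r' g' r' f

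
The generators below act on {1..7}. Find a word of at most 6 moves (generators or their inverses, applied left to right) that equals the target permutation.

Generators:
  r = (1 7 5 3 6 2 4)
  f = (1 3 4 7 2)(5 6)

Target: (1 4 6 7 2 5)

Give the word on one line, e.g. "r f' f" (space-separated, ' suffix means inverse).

f' f' r' f' r

  after f': (1 2 7 4 3)(5 6)
  after f': (1 7 3 2 4)
  after r': (3 6)(5 7)
  after f': (1 2 7 6)(3 5 4)
  after r: (1 4 6 7 2 5)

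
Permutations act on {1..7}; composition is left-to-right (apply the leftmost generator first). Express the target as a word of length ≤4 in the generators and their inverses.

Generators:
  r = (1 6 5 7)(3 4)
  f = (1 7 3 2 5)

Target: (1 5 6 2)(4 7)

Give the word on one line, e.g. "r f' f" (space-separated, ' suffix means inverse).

  after f: (1 7 3 2 5)
  after r: (2 7 4 3)(5 6)
  after f': (1 5 6 2)(4 7)

f r f'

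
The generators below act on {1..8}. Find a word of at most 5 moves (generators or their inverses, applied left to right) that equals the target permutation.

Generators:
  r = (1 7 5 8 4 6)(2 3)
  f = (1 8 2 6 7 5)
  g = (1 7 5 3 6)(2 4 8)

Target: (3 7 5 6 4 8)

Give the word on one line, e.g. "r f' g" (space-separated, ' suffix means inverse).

  after f': (1 5 7 6 2 8)
  after g': (1 7 3 5)(2 4)(6 8)
  after g': (3 7 5 6 4 8)

f' g' g'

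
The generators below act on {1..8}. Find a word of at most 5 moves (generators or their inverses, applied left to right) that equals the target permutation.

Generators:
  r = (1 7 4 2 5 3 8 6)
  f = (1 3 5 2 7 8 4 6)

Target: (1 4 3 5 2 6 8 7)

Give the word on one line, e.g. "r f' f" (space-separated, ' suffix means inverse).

f r f

  after f: (1 3 5 2 7 8 4 6)
  after r: (1 8 2 4)(6 7)
  after f: (1 4 3 5 2 6 8 7)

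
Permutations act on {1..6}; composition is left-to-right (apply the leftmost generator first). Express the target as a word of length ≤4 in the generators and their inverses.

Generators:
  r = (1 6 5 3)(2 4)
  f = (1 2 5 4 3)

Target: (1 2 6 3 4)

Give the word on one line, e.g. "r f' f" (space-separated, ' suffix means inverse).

  after r: (1 6 5 3)(2 4)
  after f': (1 6 2 5 4)
  after r': (2 6 4 3 5)
  after f: (1 2 6 3 4)

r f' r' f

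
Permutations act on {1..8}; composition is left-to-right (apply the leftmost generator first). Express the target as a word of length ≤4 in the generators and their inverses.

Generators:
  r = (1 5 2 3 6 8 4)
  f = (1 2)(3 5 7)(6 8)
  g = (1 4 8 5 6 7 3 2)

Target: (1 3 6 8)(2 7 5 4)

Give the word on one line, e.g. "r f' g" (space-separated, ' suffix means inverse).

  after g': (1 2 3 7 6 5 8 4)
  after g': (1 3 6 8)(2 7 5 4)

g' g'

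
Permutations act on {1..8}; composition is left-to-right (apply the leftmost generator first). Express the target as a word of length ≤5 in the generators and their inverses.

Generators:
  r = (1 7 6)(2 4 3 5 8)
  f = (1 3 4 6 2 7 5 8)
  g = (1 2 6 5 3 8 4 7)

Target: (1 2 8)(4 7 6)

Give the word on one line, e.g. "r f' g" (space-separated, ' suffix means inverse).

  after g': (1 7 4 8 3 5 6 2)
  after r: (1 6 4 2 7 3 8 5)
  after f': (1 4 6 3 5 8 7)
  after r': (1 2 8)(4 7 6)

g' r f' r'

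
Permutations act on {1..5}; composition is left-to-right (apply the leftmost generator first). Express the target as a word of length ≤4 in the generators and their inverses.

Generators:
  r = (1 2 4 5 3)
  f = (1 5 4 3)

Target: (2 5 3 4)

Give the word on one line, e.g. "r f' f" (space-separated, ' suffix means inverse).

  after r': (1 3 5 4 2)
  after f: (2 5 3 4)

r' f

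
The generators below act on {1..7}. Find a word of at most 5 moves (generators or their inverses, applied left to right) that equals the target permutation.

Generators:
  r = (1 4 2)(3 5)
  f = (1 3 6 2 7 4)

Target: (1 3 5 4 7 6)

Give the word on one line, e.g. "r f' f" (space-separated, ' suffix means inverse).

  after r': (1 2 4)(3 5)
  after f': (1 6 3 5)(2 7)
  after f': (1 3 5 4 7 6)

r' f' f'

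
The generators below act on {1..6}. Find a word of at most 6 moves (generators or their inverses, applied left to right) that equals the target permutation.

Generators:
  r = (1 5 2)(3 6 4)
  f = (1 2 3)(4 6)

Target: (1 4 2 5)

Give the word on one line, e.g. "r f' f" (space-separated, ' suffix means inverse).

  after f: (1 2 3)(4 6)
  after f: (1 3 2)
  after r: (1 6 4 3)(2 5)
  after f': (1 4 2 5)

f f r f'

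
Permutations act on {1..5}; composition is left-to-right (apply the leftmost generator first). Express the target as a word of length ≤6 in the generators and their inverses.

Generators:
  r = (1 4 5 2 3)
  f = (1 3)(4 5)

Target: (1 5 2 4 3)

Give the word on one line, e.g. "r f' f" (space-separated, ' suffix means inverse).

  after r': (1 3 2 5 4)
  after r': (1 2 4 3 5)
  after f': (1 2 5 3 4)
  after r': (1 5 2 4 3)

r' r' f' r'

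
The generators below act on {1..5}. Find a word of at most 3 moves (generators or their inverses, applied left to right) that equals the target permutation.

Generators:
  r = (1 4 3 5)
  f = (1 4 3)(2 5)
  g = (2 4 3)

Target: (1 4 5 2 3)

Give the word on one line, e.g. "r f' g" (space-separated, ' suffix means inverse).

  after r: (1 4 3 5)
  after r: (1 3)(4 5)
  after g': (1 4 5 2 3)

r r g'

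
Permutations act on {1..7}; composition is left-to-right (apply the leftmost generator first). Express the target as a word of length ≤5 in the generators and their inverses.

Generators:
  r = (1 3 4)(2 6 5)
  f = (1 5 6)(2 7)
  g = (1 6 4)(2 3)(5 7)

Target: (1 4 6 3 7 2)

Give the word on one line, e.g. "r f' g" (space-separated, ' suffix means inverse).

g f r'

  after g: (1 6 4)(2 3)(5 7)
  after f: (2 3 7 6 4 5)
  after r': (1 4 6 3 7 2)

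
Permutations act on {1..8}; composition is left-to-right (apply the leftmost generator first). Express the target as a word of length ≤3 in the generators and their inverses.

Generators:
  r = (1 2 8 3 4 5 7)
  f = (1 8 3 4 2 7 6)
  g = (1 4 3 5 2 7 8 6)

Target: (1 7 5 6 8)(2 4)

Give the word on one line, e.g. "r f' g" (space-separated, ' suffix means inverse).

  after r: (1 2 8 3 4 5 7)
  after r: (1 8 4 7 2 3 5)
  after g': (1 7 5 6 8)(2 4)

r r g'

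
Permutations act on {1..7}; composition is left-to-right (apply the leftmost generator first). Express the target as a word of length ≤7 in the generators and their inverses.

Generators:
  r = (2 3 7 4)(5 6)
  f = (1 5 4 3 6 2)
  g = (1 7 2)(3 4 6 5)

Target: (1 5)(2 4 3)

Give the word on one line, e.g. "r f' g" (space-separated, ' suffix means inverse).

r r g' f f

  after r: (2 3 7 4)(5 6)
  after r: (2 7)(3 4)
  after g': (1 2)(4 5 6)
  after f: (2 5)(3 6)
  after f: (1 5)(2 4 3)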